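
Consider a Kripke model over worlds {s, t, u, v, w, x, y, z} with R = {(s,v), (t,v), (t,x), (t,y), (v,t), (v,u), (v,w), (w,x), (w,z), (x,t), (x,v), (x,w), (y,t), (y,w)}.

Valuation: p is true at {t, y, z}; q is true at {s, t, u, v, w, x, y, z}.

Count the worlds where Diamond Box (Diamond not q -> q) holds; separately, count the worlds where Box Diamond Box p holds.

6 and 3

For Diamond Box (Diamond not q -> q):
s: successors {v}; Box (Diamond not q -> q) there: v:T. ✓
t: successors {v, x, y}; Box (Diamond not q -> q) there: v:T, x:T, y:T. ✓
u: no successors, so Diamond Box (Diamond not q -> q) fails. ✗
v: successors {t, u, w}; Box (Diamond not q -> q) there: t:T, u:T, w:T. ✓
w: successors {x, z}; Box (Diamond not q -> q) there: x:T, z:T. ✓
x: successors {t, v, w}; Box (Diamond not q -> q) there: t:T, v:T, w:T. ✓
y: successors {t, w}; Box (Diamond not q -> q) there: t:T, w:T. ✓
z: no successors, so Diamond Box (Diamond not q -> q) fails. ✗
— 6 worlds.
For Box Diamond Box p:
s: successors {v}; Diamond Box p there: v:T. ✓
t: successors {v, x, y}; Diamond Box p there: v:T, x:F, y:F. ✗
u: no successors, so Box Diamond Box p holds vacuously. ✓
v: successors {t, u, w}; Diamond Box p there: t:F, u:F, w:T. ✗
w: successors {x, z}; Diamond Box p there: x:F, z:F. ✗
x: successors {t, v, w}; Diamond Box p there: t:F, v:T, w:T. ✗
y: successors {t, w}; Diamond Box p there: t:F, w:T. ✗
z: no successors, so Box Diamond Box p holds vacuously. ✓
— 3 worlds.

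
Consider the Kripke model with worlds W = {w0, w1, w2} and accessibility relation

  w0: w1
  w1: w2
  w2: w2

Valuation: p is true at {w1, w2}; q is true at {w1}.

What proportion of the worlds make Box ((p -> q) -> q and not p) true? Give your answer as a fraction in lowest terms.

w0: successors {w1}; (p -> q) -> q and not p there: w1:F. ✗
w1: successors {w2}; (p -> q) -> q and not p there: w2:T. ✓
w2: successors {w2}; (p -> q) -> q and not p there: w2:T. ✓
That's 2 of 3 worlds, so 2/3.

2/3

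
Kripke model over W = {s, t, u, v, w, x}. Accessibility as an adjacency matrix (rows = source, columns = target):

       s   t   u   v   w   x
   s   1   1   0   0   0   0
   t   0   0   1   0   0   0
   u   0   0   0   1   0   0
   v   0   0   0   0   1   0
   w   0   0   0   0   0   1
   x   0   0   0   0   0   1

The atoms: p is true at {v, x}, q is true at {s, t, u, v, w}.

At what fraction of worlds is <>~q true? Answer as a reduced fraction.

1/3

s: successors {s, t}; ~q there: s:F, t:F. ✗
t: successors {u}; ~q there: u:F. ✗
u: successors {v}; ~q there: v:F. ✗
v: successors {w}; ~q there: w:F. ✗
w: successors {x}; ~q there: x:T. ✓
x: successors {x}; ~q there: x:T. ✓
That's 2 of 6 worlds, so 2/6 = 1/3.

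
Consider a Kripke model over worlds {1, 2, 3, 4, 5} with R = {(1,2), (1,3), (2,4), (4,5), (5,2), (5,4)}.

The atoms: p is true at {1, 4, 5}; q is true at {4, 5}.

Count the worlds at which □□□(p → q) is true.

5

1: successors {2, 3}; □□(p → q) there: 2:T, 3:T. ✓
2: successors {4}; □□(p → q) there: 4:T. ✓
3: no successors, so □□□(p → q) holds vacuously. ✓
4: successors {5}; □□(p → q) there: 5:T. ✓
5: successors {2, 4}; □□(p → q) there: 2:T, 4:T. ✓
Satisfying worlds: {1, 2, 3, 4, 5}.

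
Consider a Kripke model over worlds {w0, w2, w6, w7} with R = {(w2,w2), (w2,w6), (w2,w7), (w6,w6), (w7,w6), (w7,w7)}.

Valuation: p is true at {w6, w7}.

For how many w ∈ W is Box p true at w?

w0: no successors, so Box p holds vacuously. ✓
w2: successors {w2, w6, w7}; p there: w2:F, w6:T, w7:T. ✗
w6: successors {w6}; p there: w6:T. ✓
w7: successors {w6, w7}; p there: w6:T, w7:T. ✓
Satisfying worlds: {w0, w6, w7}.

3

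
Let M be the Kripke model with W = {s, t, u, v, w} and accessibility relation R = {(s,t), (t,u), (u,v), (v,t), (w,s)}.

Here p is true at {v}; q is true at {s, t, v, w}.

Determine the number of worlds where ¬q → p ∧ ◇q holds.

s: ¬q is F, p ∧ ◇q is F. ✓
t: ¬q is F, p ∧ ◇q is F. ✓
u: ¬q is T, p ∧ ◇q is F. ✗
v: ¬q is F, p ∧ ◇q is T. ✓
w: ¬q is F, p ∧ ◇q is F. ✓
Satisfying worlds: {s, t, v, w}.

4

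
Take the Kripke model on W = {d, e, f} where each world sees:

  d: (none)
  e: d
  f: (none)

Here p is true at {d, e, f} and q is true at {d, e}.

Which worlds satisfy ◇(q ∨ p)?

{e}

d: no successors, so ◇(q ∨ p) fails. ✗
e: successors {d}; q ∨ p there: d:T. ✓
f: no successors, so ◇(q ∨ p) fails. ✗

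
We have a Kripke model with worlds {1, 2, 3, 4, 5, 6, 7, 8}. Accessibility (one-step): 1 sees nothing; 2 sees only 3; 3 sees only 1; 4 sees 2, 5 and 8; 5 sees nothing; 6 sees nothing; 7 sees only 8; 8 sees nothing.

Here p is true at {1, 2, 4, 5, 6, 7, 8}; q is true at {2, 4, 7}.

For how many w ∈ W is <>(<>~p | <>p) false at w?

6

1: no successors, so <>(<>~p | <>p) fails. ✗
2: successors {3}; <>~p | <>p there: 3:T. ✓
3: successors {1}; <>~p | <>p there: 1:F. ✗
4: successors {2, 5, 8}; <>~p | <>p there: 2:T, 5:F, 8:F. ✓
5: no successors, so <>(<>~p | <>p) fails. ✗
6: no successors, so <>(<>~p | <>p) fails. ✗
7: successors {8}; <>~p | <>p there: 8:F. ✗
8: no successors, so <>(<>~p | <>p) fails. ✗
Satisfying worlds: {2, 4}.
So <>(<>~p | <>p) fails at the other 6 worlds.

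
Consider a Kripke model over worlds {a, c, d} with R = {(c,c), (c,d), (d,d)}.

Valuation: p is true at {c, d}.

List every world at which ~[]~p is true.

a: []~p is T. ✗
c: []~p is F. ✓
d: []~p is F. ✓

{c, d}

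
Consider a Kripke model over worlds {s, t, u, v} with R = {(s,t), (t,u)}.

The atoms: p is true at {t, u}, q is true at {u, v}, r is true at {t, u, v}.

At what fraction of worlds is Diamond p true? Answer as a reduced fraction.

s: successors {t}; p there: t:T. ✓
t: successors {u}; p there: u:T. ✓
u: no successors, so Diamond p fails. ✗
v: no successors, so Diamond p fails. ✗
That's 2 of 4 worlds, so 2/4 = 1/2.

1/2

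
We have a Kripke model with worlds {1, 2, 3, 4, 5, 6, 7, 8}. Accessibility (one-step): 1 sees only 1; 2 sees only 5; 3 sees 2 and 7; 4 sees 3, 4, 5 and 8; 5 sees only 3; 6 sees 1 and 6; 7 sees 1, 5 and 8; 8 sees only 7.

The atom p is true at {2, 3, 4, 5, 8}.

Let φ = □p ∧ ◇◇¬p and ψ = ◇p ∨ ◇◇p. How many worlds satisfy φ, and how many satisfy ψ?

For □p ∧ ◇◇¬p:
1: □p is F, ◇◇¬p is T. ✗
2: □p is T, ◇◇¬p is F. ✗
3: □p is F, ◇◇¬p is T. ✗
4: □p is T, ◇◇¬p is T. ✓
5: □p is T, ◇◇¬p is T. ✓
6: □p is F, ◇◇¬p is T. ✗
7: □p is F, ◇◇¬p is T. ✗
8: □p is F, ◇◇¬p is T. ✗
— 2 worlds.
For ◇p ∨ ◇◇p:
1: ◇p is F, ◇◇p is F. ✗
2: ◇p is T, ◇◇p is T. ✓
3: ◇p is T, ◇◇p is T. ✓
4: ◇p is T, ◇◇p is T. ✓
5: ◇p is T, ◇◇p is T. ✓
6: ◇p is F, ◇◇p is F. ✗
7: ◇p is T, ◇◇p is T. ✓
8: ◇p is F, ◇◇p is T. ✓
— 6 worlds.

2 and 6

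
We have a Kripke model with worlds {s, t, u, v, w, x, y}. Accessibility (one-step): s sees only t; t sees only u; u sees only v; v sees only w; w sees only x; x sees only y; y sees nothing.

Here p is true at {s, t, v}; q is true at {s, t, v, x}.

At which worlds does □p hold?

s: successors {t}; p there: t:T. ✓
t: successors {u}; p there: u:F. ✗
u: successors {v}; p there: v:T. ✓
v: successors {w}; p there: w:F. ✗
w: successors {x}; p there: x:F. ✗
x: successors {y}; p there: y:F. ✗
y: no successors, so □p holds vacuously. ✓

{s, u, y}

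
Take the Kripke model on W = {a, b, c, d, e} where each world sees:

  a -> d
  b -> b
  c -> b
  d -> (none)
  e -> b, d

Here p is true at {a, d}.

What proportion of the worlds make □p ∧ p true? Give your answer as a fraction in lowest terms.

2/5

a: □p is T, p is T. ✓
b: □p is F, p is F. ✗
c: □p is F, p is F. ✗
d: □p is T, p is T. ✓
e: □p is F, p is F. ✗
That's 2 of 5 worlds, so 2/5.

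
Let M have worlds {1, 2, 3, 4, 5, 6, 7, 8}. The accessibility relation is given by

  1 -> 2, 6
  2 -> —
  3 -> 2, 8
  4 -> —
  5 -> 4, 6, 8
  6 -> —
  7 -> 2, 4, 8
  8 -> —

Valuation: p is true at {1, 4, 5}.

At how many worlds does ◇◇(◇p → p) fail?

1: successors {2, 6}; ◇(◇p → p) there: 2:F, 6:F. ✗
2: no successors, so ◇◇(◇p → p) fails. ✗
3: successors {2, 8}; ◇(◇p → p) there: 2:F, 8:F. ✗
4: no successors, so ◇◇(◇p → p) fails. ✗
5: successors {4, 6, 8}; ◇(◇p → p) there: 4:F, 6:F, 8:F. ✗
6: no successors, so ◇◇(◇p → p) fails. ✗
7: successors {2, 4, 8}; ◇(◇p → p) there: 2:F, 4:F, 8:F. ✗
8: no successors, so ◇◇(◇p → p) fails. ✗
Satisfying worlds: ∅.
So ◇◇(◇p → p) fails at the other 8 worlds.

8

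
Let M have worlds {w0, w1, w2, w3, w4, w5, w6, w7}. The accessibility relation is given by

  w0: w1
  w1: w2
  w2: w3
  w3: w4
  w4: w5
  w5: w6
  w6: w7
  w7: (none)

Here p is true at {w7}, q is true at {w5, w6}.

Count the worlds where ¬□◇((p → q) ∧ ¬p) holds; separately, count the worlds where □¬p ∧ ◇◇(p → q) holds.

2 and 5

For ¬□◇((p → q) ∧ ¬p):
w0: □◇((p → q) ∧ ¬p) is T. ✗
w1: □◇((p → q) ∧ ¬p) is T. ✗
w2: □◇((p → q) ∧ ¬p) is T. ✗
w3: □◇((p → q) ∧ ¬p) is T. ✗
w4: □◇((p → q) ∧ ¬p) is T. ✗
w5: □◇((p → q) ∧ ¬p) is F. ✓
w6: □◇((p → q) ∧ ¬p) is F. ✓
w7: □◇((p → q) ∧ ¬p) is T. ✗
— 2 worlds.
For □¬p ∧ ◇◇(p → q):
w0: □¬p is T, ◇◇(p → q) is T. ✓
w1: □¬p is T, ◇◇(p → q) is T. ✓
w2: □¬p is T, ◇◇(p → q) is T. ✓
w3: □¬p is T, ◇◇(p → q) is T. ✓
w4: □¬p is T, ◇◇(p → q) is T. ✓
w5: □¬p is T, ◇◇(p → q) is F. ✗
w6: □¬p is F, ◇◇(p → q) is F. ✗
w7: □¬p is T, ◇◇(p → q) is F. ✗
— 5 worlds.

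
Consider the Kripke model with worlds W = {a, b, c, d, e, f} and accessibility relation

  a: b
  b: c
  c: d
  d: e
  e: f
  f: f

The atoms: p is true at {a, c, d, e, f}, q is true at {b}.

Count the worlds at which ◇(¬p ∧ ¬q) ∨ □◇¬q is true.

a: ◇(¬p ∧ ¬q) is F, □◇¬q is T. ✓
b: ◇(¬p ∧ ¬q) is F, □◇¬q is T. ✓
c: ◇(¬p ∧ ¬q) is F, □◇¬q is T. ✓
d: ◇(¬p ∧ ¬q) is F, □◇¬q is T. ✓
e: ◇(¬p ∧ ¬q) is F, □◇¬q is T. ✓
f: ◇(¬p ∧ ¬q) is F, □◇¬q is T. ✓
Satisfying worlds: {a, b, c, d, e, f}.

6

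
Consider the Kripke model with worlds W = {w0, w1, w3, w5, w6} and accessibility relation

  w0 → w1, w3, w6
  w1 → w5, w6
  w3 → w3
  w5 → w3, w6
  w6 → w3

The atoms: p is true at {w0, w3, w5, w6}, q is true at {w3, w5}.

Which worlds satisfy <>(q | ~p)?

{w0, w1, w3, w5, w6}

w0: successors {w1, w3, w6}; q | ~p there: w1:T, w3:T, w6:F. ✓
w1: successors {w5, w6}; q | ~p there: w5:T, w6:F. ✓
w3: successors {w3}; q | ~p there: w3:T. ✓
w5: successors {w3, w6}; q | ~p there: w3:T, w6:F. ✓
w6: successors {w3}; q | ~p there: w3:T. ✓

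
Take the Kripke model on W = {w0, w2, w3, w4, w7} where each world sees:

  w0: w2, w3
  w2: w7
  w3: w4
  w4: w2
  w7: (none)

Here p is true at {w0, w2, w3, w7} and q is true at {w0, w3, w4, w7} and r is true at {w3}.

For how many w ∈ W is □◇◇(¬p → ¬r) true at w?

2

w0: successors {w2, w3}; ◇◇(¬p → ¬r) there: w2:F, w3:T. ✗
w2: successors {w7}; ◇◇(¬p → ¬r) there: w7:F. ✗
w3: successors {w4}; ◇◇(¬p → ¬r) there: w4:T. ✓
w4: successors {w2}; ◇◇(¬p → ¬r) there: w2:F. ✗
w7: no successors, so □◇◇(¬p → ¬r) holds vacuously. ✓
Satisfying worlds: {w3, w7}.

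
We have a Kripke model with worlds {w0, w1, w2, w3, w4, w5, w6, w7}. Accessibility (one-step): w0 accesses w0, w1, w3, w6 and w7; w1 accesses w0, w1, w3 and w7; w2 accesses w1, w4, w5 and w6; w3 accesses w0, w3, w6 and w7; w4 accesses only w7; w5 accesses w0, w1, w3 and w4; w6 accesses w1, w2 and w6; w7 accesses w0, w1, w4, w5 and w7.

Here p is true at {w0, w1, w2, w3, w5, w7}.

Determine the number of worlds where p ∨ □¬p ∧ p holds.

w0: p is T, □¬p ∧ p is F. ✓
w1: p is T, □¬p ∧ p is F. ✓
w2: p is T, □¬p ∧ p is F. ✓
w3: p is T, □¬p ∧ p is F. ✓
w4: p is F, □¬p ∧ p is F. ✗
w5: p is T, □¬p ∧ p is F. ✓
w6: p is F, □¬p ∧ p is F. ✗
w7: p is T, □¬p ∧ p is F. ✓
Satisfying worlds: {w0, w1, w2, w3, w5, w7}.

6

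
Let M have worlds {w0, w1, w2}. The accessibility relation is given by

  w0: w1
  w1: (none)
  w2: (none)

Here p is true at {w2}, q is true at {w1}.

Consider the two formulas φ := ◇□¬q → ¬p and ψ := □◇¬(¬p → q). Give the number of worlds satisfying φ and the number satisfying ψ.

For ◇□¬q → ¬p:
w0: ◇□¬q is T, ¬p is T. ✓
w1: ◇□¬q is F, ¬p is T. ✓
w2: ◇□¬q is F, ¬p is F. ✓
— 3 worlds.
For □◇¬(¬p → q):
w0: successors {w1}; ◇¬(¬p → q) there: w1:F. ✗
w1: no successors, so □◇¬(¬p → q) holds vacuously. ✓
w2: no successors, so □◇¬(¬p → q) holds vacuously. ✓
— 2 worlds.

3 and 2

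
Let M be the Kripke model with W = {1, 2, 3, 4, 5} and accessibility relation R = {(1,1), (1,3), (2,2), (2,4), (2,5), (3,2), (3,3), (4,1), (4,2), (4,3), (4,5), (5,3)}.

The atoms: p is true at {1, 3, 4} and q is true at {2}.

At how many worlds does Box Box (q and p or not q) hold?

0

1: successors {1, 3}; Box (q and p or not q) there: 1:T, 3:F. ✗
2: successors {2, 4, 5}; Box (q and p or not q) there: 2:F, 4:F, 5:T. ✗
3: successors {2, 3}; Box (q and p or not q) there: 2:F, 3:F. ✗
4: successors {1, 2, 3, 5}; Box (q and p or not q) there: 1:T, 2:F, 3:F, 5:T. ✗
5: successors {3}; Box (q and p or not q) there: 3:F. ✗
Satisfying worlds: ∅.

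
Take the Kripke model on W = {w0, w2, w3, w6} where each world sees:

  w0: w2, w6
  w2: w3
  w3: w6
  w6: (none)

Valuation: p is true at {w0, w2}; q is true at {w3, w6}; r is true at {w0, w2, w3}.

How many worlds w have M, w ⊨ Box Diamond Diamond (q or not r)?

1

w0: successors {w2, w6}; Diamond Diamond (q or not r) there: w2:T, w6:F. ✗
w2: successors {w3}; Diamond Diamond (q or not r) there: w3:F. ✗
w3: successors {w6}; Diamond Diamond (q or not r) there: w6:F. ✗
w6: no successors, so Box Diamond Diamond (q or not r) holds vacuously. ✓
Satisfying worlds: {w6}.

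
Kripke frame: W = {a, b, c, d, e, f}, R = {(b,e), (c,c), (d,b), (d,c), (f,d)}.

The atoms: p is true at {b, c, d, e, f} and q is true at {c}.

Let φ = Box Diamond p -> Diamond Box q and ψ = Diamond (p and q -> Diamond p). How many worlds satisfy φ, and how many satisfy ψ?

For Box Diamond p -> Diamond Box q:
a: Box Diamond p is T, Diamond Box q is F. ✗
b: Box Diamond p is F, Diamond Box q is T. ✓
c: Box Diamond p is T, Diamond Box q is T. ✓
d: Box Diamond p is T, Diamond Box q is T. ✓
e: Box Diamond p is T, Diamond Box q is F. ✗
f: Box Diamond p is T, Diamond Box q is F. ✗
— 3 worlds.
For Diamond (p and q -> Diamond p):
a: no successors, so Diamond (p and q -> Diamond p) fails. ✗
b: successors {e}; p and q -> Diamond p there: e:T. ✓
c: successors {c}; p and q -> Diamond p there: c:T. ✓
d: successors {b, c}; p and q -> Diamond p there: b:T, c:T. ✓
e: no successors, so Diamond (p and q -> Diamond p) fails. ✗
f: successors {d}; p and q -> Diamond p there: d:T. ✓
— 4 worlds.

3 and 4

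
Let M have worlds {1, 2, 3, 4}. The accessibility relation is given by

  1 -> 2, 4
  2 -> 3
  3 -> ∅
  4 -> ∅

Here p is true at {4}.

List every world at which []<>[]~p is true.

{3, 4}

1: successors {2, 4}; <>[]~p there: 2:T, 4:F. ✗
2: successors {3}; <>[]~p there: 3:F. ✗
3: no successors, so []<>[]~p holds vacuously. ✓
4: no successors, so []<>[]~p holds vacuously. ✓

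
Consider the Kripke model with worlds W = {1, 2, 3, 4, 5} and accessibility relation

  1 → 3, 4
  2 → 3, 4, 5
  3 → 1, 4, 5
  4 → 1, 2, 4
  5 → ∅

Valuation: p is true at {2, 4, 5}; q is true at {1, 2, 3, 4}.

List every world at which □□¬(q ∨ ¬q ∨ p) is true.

1: successors {3, 4}; □¬(q ∨ ¬q ∨ p) there: 3:F, 4:F. ✗
2: successors {3, 4, 5}; □¬(q ∨ ¬q ∨ p) there: 3:F, 4:F, 5:T. ✗
3: successors {1, 4, 5}; □¬(q ∨ ¬q ∨ p) there: 1:F, 4:F, 5:T. ✗
4: successors {1, 2, 4}; □¬(q ∨ ¬q ∨ p) there: 1:F, 2:F, 4:F. ✗
5: no successors, so □□¬(q ∨ ¬q ∨ p) holds vacuously. ✓

{5}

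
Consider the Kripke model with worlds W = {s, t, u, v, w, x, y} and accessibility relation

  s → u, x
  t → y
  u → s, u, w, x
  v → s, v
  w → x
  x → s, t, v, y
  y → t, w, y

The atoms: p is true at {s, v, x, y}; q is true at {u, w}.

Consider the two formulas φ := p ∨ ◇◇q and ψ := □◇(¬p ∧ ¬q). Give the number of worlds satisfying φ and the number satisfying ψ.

For p ∨ ◇◇q:
s: p is T, ◇◇q is T. ✓
t: p is F, ◇◇q is T. ✓
u: p is F, ◇◇q is T. ✓
v: p is T, ◇◇q is T. ✓
w: p is F, ◇◇q is F. ✗
x: p is T, ◇◇q is T. ✓
y: p is T, ◇◇q is T. ✓
— 6 worlds.
For □◇(¬p ∧ ¬q):
s: successors {u, x}; ◇(¬p ∧ ¬q) there: u:F, x:T. ✗
t: successors {y}; ◇(¬p ∧ ¬q) there: y:T. ✓
u: successors {s, u, w, x}; ◇(¬p ∧ ¬q) there: s:F, u:F, w:F, x:T. ✗
v: successors {s, v}; ◇(¬p ∧ ¬q) there: s:F, v:F. ✗
w: successors {x}; ◇(¬p ∧ ¬q) there: x:T. ✓
x: successors {s, t, v, y}; ◇(¬p ∧ ¬q) there: s:F, t:F, v:F, y:T. ✗
y: successors {t, w, y}; ◇(¬p ∧ ¬q) there: t:F, w:F, y:T. ✗
— 2 worlds.

6 and 2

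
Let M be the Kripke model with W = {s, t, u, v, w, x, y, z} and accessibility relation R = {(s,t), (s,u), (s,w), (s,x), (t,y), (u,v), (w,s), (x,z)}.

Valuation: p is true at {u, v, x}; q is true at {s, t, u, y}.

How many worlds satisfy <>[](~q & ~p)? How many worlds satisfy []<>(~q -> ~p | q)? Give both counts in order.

4 and 4

For <>[](~q & ~p):
s: successors {t, u, w, x}; [](~q & ~p) there: t:F, u:F, w:F, x:T. ✓
t: successors {y}; [](~q & ~p) there: y:T. ✓
u: successors {v}; [](~q & ~p) there: v:T. ✓
v: no successors, so <>[](~q & ~p) fails. ✗
w: successors {s}; [](~q & ~p) there: s:F. ✗
x: successors {z}; [](~q & ~p) there: z:T. ✓
y: no successors, so <>[](~q & ~p) fails. ✗
z: no successors, so <>[](~q & ~p) fails. ✗
— 4 worlds.
For []<>(~q -> ~p | q):
s: successors {t, u, w, x}; <>(~q -> ~p | q) there: t:T, u:F, w:T, x:T. ✗
t: successors {y}; <>(~q -> ~p | q) there: y:F. ✗
u: successors {v}; <>(~q -> ~p | q) there: v:F. ✗
v: no successors, so []<>(~q -> ~p | q) holds vacuously. ✓
w: successors {s}; <>(~q -> ~p | q) there: s:T. ✓
x: successors {z}; <>(~q -> ~p | q) there: z:F. ✗
y: no successors, so []<>(~q -> ~p | q) holds vacuously. ✓
z: no successors, so []<>(~q -> ~p | q) holds vacuously. ✓
— 4 worlds.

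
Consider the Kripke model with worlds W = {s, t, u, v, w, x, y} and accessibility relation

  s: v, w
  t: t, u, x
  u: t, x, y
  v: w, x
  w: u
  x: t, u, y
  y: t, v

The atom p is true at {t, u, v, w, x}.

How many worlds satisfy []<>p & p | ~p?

s: []<>p & p is F, ~p is T. ✓
t: []<>p & p is T, ~p is F. ✓
u: []<>p & p is T, ~p is F. ✓
v: []<>p & p is T, ~p is F. ✓
w: []<>p & p is T, ~p is F. ✓
x: []<>p & p is T, ~p is F. ✓
y: []<>p & p is F, ~p is T. ✓
Satisfying worlds: {s, t, u, v, w, x, y}.

7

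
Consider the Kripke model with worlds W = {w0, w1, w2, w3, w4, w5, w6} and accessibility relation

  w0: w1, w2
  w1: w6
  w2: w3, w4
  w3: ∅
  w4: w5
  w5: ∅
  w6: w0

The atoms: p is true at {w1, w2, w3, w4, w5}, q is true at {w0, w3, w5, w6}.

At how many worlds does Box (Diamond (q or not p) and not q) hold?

w0: successors {w1, w2}; Diamond (q or not p) and not q there: w1:T, w2:T. ✓
w1: successors {w6}; Diamond (q or not p) and not q there: w6:F. ✗
w2: successors {w3, w4}; Diamond (q or not p) and not q there: w3:F, w4:T. ✗
w3: no successors, so Box (Diamond (q or not p) and not q) holds vacuously. ✓
w4: successors {w5}; Diamond (q or not p) and not q there: w5:F. ✗
w5: no successors, so Box (Diamond (q or not p) and not q) holds vacuously. ✓
w6: successors {w0}; Diamond (q or not p) and not q there: w0:F. ✗
Satisfying worlds: {w0, w3, w5}.

3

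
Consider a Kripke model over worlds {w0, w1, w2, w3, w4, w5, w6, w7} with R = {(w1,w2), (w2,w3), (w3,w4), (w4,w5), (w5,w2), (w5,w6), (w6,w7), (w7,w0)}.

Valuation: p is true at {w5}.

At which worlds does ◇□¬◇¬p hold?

w0: no successors, so ◇□¬◇¬p fails. ✗
w1: successors {w2}; □¬◇¬p there: w2:F. ✗
w2: successors {w3}; □¬◇¬p there: w3:T. ✓
w3: successors {w4}; □¬◇¬p there: w4:F. ✗
w4: successors {w5}; □¬◇¬p there: w5:F. ✗
w5: successors {w2, w6}; □¬◇¬p there: w2:F, w6:F. ✗
w6: successors {w7}; □¬◇¬p there: w7:T. ✓
w7: successors {w0}; □¬◇¬p there: w0:T. ✓

{w2, w6, w7}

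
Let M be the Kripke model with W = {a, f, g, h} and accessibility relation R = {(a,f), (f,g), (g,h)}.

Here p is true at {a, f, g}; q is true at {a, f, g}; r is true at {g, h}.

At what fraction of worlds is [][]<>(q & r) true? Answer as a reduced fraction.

a: successors {f}; []<>(q & r) there: f:F. ✗
f: successors {g}; []<>(q & r) there: g:F. ✗
g: successors {h}; []<>(q & r) there: h:T. ✓
h: no successors, so [][]<>(q & r) holds vacuously. ✓
That's 2 of 4 worlds, so 2/4 = 1/2.

1/2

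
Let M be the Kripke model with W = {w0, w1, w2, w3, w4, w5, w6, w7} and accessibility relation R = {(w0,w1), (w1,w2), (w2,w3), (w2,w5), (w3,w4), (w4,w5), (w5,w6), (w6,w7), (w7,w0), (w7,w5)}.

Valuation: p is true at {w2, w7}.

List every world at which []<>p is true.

{w0, w5}

w0: successors {w1}; <>p there: w1:T. ✓
w1: successors {w2}; <>p there: w2:F. ✗
w2: successors {w3, w5}; <>p there: w3:F, w5:F. ✗
w3: successors {w4}; <>p there: w4:F. ✗
w4: successors {w5}; <>p there: w5:F. ✗
w5: successors {w6}; <>p there: w6:T. ✓
w6: successors {w7}; <>p there: w7:F. ✗
w7: successors {w0, w5}; <>p there: w0:F, w5:F. ✗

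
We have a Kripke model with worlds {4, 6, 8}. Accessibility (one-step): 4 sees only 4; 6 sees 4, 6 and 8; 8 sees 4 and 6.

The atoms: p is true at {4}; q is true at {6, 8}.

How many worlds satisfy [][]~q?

1

4: successors {4}; []~q there: 4:T. ✓
6: successors {4, 6, 8}; []~q there: 4:T, 6:F, 8:F. ✗
8: successors {4, 6}; []~q there: 4:T, 6:F. ✗
Satisfying worlds: {4}.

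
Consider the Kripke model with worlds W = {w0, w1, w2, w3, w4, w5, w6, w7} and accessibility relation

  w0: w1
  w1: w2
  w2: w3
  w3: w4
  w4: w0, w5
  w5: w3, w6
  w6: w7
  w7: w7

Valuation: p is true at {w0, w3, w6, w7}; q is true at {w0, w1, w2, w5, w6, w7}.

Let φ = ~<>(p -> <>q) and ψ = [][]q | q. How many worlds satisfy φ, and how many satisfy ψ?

1 and 7

For ~<>(p -> <>q):
w0: <>(p -> <>q) is T. ✗
w1: <>(p -> <>q) is T. ✗
w2: <>(p -> <>q) is F. ✓
w3: <>(p -> <>q) is T. ✗
w4: <>(p -> <>q) is T. ✗
w5: <>(p -> <>q) is T. ✗
w6: <>(p -> <>q) is T. ✗
w7: <>(p -> <>q) is T. ✗
— 1 world.
For [][]q | q:
w0: [][]q is T, q is T. ✓
w1: [][]q is F, q is T. ✓
w2: [][]q is F, q is T. ✓
w3: [][]q is T, q is F. ✓
w4: [][]q is F, q is F. ✗
w5: [][]q is F, q is T. ✓
w6: [][]q is T, q is T. ✓
w7: [][]q is T, q is T. ✓
— 7 worlds.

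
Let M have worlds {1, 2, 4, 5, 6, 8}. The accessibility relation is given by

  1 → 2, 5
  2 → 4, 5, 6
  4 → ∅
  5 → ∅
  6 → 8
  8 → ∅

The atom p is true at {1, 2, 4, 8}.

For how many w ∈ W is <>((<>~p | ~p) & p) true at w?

1: successors {2, 5}; (<>~p | ~p) & p there: 2:T, 5:F. ✓
2: successors {4, 5, 6}; (<>~p | ~p) & p there: 4:F, 5:F, 6:F. ✗
4: no successors, so <>((<>~p | ~p) & p) fails. ✗
5: no successors, so <>((<>~p | ~p) & p) fails. ✗
6: successors {8}; (<>~p | ~p) & p there: 8:F. ✗
8: no successors, so <>((<>~p | ~p) & p) fails. ✗
Satisfying worlds: {1}.

1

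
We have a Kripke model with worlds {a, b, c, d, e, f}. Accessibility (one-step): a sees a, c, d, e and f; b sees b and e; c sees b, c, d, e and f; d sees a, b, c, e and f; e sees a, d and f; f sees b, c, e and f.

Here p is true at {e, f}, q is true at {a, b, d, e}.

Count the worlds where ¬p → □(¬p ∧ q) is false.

a: ¬p is T, □(¬p ∧ q) is F. ✗
b: ¬p is T, □(¬p ∧ q) is F. ✗
c: ¬p is T, □(¬p ∧ q) is F. ✗
d: ¬p is T, □(¬p ∧ q) is F. ✗
e: ¬p is F, □(¬p ∧ q) is F. ✓
f: ¬p is F, □(¬p ∧ q) is F. ✓
Satisfying worlds: {e, f}.
So ¬p → □(¬p ∧ q) fails at the other 4 worlds.

4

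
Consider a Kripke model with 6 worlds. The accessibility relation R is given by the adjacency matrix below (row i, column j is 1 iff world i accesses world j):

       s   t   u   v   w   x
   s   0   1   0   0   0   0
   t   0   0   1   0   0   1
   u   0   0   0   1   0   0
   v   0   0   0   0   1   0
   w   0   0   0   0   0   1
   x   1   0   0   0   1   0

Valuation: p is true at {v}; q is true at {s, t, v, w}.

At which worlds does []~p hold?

{s, t, v, w, x}

s: successors {t}; ~p there: t:T. ✓
t: successors {u, x}; ~p there: u:T, x:T. ✓
u: successors {v}; ~p there: v:F. ✗
v: successors {w}; ~p there: w:T. ✓
w: successors {x}; ~p there: x:T. ✓
x: successors {s, w}; ~p there: s:T, w:T. ✓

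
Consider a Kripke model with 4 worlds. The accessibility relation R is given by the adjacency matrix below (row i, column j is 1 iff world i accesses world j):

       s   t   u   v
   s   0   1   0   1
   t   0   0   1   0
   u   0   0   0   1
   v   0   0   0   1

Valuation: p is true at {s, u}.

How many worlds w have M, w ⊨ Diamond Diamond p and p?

s: Diamond Diamond p is T, p is T. ✓
t: Diamond Diamond p is F, p is F. ✗
u: Diamond Diamond p is F, p is T. ✗
v: Diamond Diamond p is F, p is F. ✗
Satisfying worlds: {s}.

1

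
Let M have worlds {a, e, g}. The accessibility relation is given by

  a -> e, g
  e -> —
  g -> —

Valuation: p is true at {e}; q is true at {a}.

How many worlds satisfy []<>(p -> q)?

2

a: successors {e, g}; <>(p -> q) there: e:F, g:F. ✗
e: no successors, so []<>(p -> q) holds vacuously. ✓
g: no successors, so []<>(p -> q) holds vacuously. ✓
Satisfying worlds: {e, g}.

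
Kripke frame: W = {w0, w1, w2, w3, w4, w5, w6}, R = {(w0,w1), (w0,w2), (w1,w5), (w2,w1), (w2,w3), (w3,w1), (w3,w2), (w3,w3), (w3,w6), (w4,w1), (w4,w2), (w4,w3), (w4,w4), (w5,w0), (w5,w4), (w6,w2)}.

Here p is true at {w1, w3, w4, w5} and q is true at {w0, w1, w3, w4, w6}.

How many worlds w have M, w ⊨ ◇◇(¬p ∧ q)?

w0: successors {w1, w2}; ◇(¬p ∧ q) there: w1:F, w2:F. ✗
w1: successors {w5}; ◇(¬p ∧ q) there: w5:T. ✓
w2: successors {w1, w3}; ◇(¬p ∧ q) there: w1:F, w3:T. ✓
w3: successors {w1, w2, w3, w6}; ◇(¬p ∧ q) there: w1:F, w2:F, w3:T, w6:F. ✓
w4: successors {w1, w2, w3, w4}; ◇(¬p ∧ q) there: w1:F, w2:F, w3:T, w4:F. ✓
w5: successors {w0, w4}; ◇(¬p ∧ q) there: w0:F, w4:F. ✗
w6: successors {w2}; ◇(¬p ∧ q) there: w2:F. ✗
Satisfying worlds: {w1, w2, w3, w4}.

4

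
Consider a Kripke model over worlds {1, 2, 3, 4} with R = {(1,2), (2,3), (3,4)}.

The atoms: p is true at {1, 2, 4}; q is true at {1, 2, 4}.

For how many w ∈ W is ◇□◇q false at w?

1: successors {2}; □◇q there: 2:T. ✓
2: successors {3}; □◇q there: 3:F. ✗
3: successors {4}; □◇q there: 4:T. ✓
4: no successors, so ◇□◇q fails. ✗
Satisfying worlds: {1, 3}.
So ◇□◇q fails at the other 2 worlds.

2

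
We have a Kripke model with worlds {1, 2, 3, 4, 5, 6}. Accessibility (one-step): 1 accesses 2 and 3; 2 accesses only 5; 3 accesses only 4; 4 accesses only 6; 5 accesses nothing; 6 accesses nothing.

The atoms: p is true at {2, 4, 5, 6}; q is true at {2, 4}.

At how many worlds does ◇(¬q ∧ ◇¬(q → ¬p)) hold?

1: successors {2, 3}; ¬q ∧ ◇¬(q → ¬p) there: 2:F, 3:T. ✓
2: successors {5}; ¬q ∧ ◇¬(q → ¬p) there: 5:F. ✗
3: successors {4}; ¬q ∧ ◇¬(q → ¬p) there: 4:F. ✗
4: successors {6}; ¬q ∧ ◇¬(q → ¬p) there: 6:F. ✗
5: no successors, so ◇(¬q ∧ ◇¬(q → ¬p)) fails. ✗
6: no successors, so ◇(¬q ∧ ◇¬(q → ¬p)) fails. ✗
Satisfying worlds: {1}.

1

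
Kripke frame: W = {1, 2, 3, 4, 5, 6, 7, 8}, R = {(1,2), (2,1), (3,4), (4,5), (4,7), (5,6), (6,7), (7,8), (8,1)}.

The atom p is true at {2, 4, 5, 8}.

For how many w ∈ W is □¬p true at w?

1: successors {2}; ¬p there: 2:F. ✗
2: successors {1}; ¬p there: 1:T. ✓
3: successors {4}; ¬p there: 4:F. ✗
4: successors {5, 7}; ¬p there: 5:F, 7:T. ✗
5: successors {6}; ¬p there: 6:T. ✓
6: successors {7}; ¬p there: 7:T. ✓
7: successors {8}; ¬p there: 8:F. ✗
8: successors {1}; ¬p there: 1:T. ✓
Satisfying worlds: {2, 5, 6, 8}.

4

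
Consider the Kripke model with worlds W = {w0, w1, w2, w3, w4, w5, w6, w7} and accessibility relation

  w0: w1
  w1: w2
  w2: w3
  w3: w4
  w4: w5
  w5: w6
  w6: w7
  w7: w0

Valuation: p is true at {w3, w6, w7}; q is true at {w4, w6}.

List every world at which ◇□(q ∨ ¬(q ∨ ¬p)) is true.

{w1, w2, w4, w5}

w0: successors {w1}; □(q ∨ ¬(q ∨ ¬p)) there: w1:F. ✗
w1: successors {w2}; □(q ∨ ¬(q ∨ ¬p)) there: w2:T. ✓
w2: successors {w3}; □(q ∨ ¬(q ∨ ¬p)) there: w3:T. ✓
w3: successors {w4}; □(q ∨ ¬(q ∨ ¬p)) there: w4:F. ✗
w4: successors {w5}; □(q ∨ ¬(q ∨ ¬p)) there: w5:T. ✓
w5: successors {w6}; □(q ∨ ¬(q ∨ ¬p)) there: w6:T. ✓
w6: successors {w7}; □(q ∨ ¬(q ∨ ¬p)) there: w7:F. ✗
w7: successors {w0}; □(q ∨ ¬(q ∨ ¬p)) there: w0:F. ✗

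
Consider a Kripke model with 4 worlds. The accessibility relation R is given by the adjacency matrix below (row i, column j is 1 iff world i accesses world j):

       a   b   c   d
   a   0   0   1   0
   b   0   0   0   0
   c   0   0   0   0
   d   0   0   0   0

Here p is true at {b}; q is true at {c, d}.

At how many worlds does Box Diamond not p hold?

3

a: successors {c}; Diamond not p there: c:F. ✗
b: no successors, so Box Diamond not p holds vacuously. ✓
c: no successors, so Box Diamond not p holds vacuously. ✓
d: no successors, so Box Diamond not p holds vacuously. ✓
Satisfying worlds: {b, c, d}.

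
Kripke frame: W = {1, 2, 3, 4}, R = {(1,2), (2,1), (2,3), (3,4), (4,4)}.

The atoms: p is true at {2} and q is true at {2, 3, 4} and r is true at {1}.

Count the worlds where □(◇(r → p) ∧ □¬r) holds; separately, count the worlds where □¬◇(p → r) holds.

3 and 0

For □(◇(r → p) ∧ □¬r):
1: successors {2}; ◇(r → p) ∧ □¬r there: 2:F. ✗
2: successors {1, 3}; ◇(r → p) ∧ □¬r there: 1:T, 3:T. ✓
3: successors {4}; ◇(r → p) ∧ □¬r there: 4:T. ✓
4: successors {4}; ◇(r → p) ∧ □¬r there: 4:T. ✓
— 3 worlds.
For □¬◇(p → r):
1: successors {2}; ¬◇(p → r) there: 2:F. ✗
2: successors {1, 3}; ¬◇(p → r) there: 1:T, 3:F. ✗
3: successors {4}; ¬◇(p → r) there: 4:F. ✗
4: successors {4}; ¬◇(p → r) there: 4:F. ✗
— 0 worlds.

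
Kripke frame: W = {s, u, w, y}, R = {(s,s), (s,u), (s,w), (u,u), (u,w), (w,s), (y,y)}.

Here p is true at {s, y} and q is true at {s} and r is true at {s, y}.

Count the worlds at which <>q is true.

s: successors {s, u, w}; q there: s:T, u:F, w:F. ✓
u: successors {u, w}; q there: u:F, w:F. ✗
w: successors {s}; q there: s:T. ✓
y: successors {y}; q there: y:F. ✗
Satisfying worlds: {s, w}.

2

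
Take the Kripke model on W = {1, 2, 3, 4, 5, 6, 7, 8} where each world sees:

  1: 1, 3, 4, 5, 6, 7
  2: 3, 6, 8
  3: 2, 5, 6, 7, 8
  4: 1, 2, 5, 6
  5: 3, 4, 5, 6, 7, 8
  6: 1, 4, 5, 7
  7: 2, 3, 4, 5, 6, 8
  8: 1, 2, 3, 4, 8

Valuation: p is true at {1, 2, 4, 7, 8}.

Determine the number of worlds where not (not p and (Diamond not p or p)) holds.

1: not p and (Diamond not p or p) is F. ✓
2: not p and (Diamond not p or p) is F. ✓
3: not p and (Diamond not p or p) is T. ✗
4: not p and (Diamond not p or p) is F. ✓
5: not p and (Diamond not p or p) is T. ✗
6: not p and (Diamond not p or p) is T. ✗
7: not p and (Diamond not p or p) is F. ✓
8: not p and (Diamond not p or p) is F. ✓
Satisfying worlds: {1, 2, 4, 7, 8}.

5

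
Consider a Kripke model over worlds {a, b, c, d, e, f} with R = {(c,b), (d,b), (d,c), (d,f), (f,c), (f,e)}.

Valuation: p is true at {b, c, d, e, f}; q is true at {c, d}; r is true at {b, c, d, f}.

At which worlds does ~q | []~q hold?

a: ~q is T, []~q is T. ✓
b: ~q is T, []~q is T. ✓
c: ~q is F, []~q is T. ✓
d: ~q is F, []~q is F. ✗
e: ~q is T, []~q is T. ✓
f: ~q is T, []~q is F. ✓

{a, b, c, e, f}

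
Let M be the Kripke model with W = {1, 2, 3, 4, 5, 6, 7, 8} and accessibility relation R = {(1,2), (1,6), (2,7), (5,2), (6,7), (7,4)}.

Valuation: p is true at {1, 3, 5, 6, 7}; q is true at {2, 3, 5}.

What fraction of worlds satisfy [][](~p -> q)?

3/4

1: successors {2, 6}; [](~p -> q) there: 2:T, 6:T. ✓
2: successors {7}; [](~p -> q) there: 7:F. ✗
3: no successors, so [][](~p -> q) holds vacuously. ✓
4: no successors, so [][](~p -> q) holds vacuously. ✓
5: successors {2}; [](~p -> q) there: 2:T. ✓
6: successors {7}; [](~p -> q) there: 7:F. ✗
7: successors {4}; [](~p -> q) there: 4:T. ✓
8: no successors, so [][](~p -> q) holds vacuously. ✓
That's 6 of 8 worlds, so 6/8 = 3/4.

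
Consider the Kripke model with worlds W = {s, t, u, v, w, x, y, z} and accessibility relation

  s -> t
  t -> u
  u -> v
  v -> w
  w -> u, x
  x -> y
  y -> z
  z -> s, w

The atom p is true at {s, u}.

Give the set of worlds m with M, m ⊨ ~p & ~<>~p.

{t}

s: ~p is F, ~<>~p is F. ✗
t: ~p is T, ~<>~p is T. ✓
u: ~p is F, ~<>~p is F. ✗
v: ~p is T, ~<>~p is F. ✗
w: ~p is T, ~<>~p is F. ✗
x: ~p is T, ~<>~p is F. ✗
y: ~p is T, ~<>~p is F. ✗
z: ~p is T, ~<>~p is F. ✗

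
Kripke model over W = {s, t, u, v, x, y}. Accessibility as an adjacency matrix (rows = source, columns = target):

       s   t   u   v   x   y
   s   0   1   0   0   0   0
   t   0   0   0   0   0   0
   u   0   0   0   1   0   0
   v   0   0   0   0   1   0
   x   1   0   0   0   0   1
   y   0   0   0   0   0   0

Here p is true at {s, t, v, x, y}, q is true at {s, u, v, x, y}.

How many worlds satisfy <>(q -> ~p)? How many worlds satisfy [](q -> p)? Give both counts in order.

For <>(q -> ~p):
s: successors {t}; q -> ~p there: t:T. ✓
t: no successors, so <>(q -> ~p) fails. ✗
u: successors {v}; q -> ~p there: v:F. ✗
v: successors {x}; q -> ~p there: x:F. ✗
x: successors {s, y}; q -> ~p there: s:F, y:F. ✗
y: no successors, so <>(q -> ~p) fails. ✗
— 1 world.
For [](q -> p):
s: successors {t}; q -> p there: t:T. ✓
t: no successors, so [](q -> p) holds vacuously. ✓
u: successors {v}; q -> p there: v:T. ✓
v: successors {x}; q -> p there: x:T. ✓
x: successors {s, y}; q -> p there: s:T, y:T. ✓
y: no successors, so [](q -> p) holds vacuously. ✓
— 6 worlds.

1 and 6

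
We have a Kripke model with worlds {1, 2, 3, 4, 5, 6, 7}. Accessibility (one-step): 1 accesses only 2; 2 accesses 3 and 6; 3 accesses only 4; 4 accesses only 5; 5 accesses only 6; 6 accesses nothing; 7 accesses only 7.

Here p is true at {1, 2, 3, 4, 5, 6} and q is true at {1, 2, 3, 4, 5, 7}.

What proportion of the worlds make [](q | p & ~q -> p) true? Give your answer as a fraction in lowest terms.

6/7

1: successors {2}; q | p & ~q -> p there: 2:T. ✓
2: successors {3, 6}; q | p & ~q -> p there: 3:T, 6:T. ✓
3: successors {4}; q | p & ~q -> p there: 4:T. ✓
4: successors {5}; q | p & ~q -> p there: 5:T. ✓
5: successors {6}; q | p & ~q -> p there: 6:T. ✓
6: no successors, so [](q | p & ~q -> p) holds vacuously. ✓
7: successors {7}; q | p & ~q -> p there: 7:F. ✗
That's 6 of 7 worlds, so 6/7.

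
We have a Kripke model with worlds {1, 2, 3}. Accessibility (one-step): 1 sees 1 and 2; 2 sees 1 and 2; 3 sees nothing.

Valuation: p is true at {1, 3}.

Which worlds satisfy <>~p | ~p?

1: <>~p is T, ~p is F. ✓
2: <>~p is T, ~p is T. ✓
3: <>~p is F, ~p is F. ✗

{1, 2}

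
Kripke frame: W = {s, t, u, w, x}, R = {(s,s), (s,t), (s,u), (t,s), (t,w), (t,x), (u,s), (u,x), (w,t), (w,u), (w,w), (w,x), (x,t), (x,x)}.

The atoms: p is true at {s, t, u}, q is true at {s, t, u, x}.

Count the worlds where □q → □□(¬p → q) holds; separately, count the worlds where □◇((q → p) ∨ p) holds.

3 and 5

For □q → □□(¬p → q):
s: □q is T, □□(¬p → q) is F. ✗
t: □q is F, □□(¬p → q) is F. ✓
u: □q is T, □□(¬p → q) is T. ✓
w: □q is F, □□(¬p → q) is F. ✓
x: □q is T, □□(¬p → q) is F. ✗
— 3 worlds.
For □◇((q → p) ∨ p):
s: successors {s, t, u}; ◇((q → p) ∨ p) there: s:T, t:T, u:T. ✓
t: successors {s, w, x}; ◇((q → p) ∨ p) there: s:T, w:T, x:T. ✓
u: successors {s, x}; ◇((q → p) ∨ p) there: s:T, x:T. ✓
w: successors {t, u, w, x}; ◇((q → p) ∨ p) there: t:T, u:T, w:T, x:T. ✓
x: successors {t, x}; ◇((q → p) ∨ p) there: t:T, x:T. ✓
— 5 worlds.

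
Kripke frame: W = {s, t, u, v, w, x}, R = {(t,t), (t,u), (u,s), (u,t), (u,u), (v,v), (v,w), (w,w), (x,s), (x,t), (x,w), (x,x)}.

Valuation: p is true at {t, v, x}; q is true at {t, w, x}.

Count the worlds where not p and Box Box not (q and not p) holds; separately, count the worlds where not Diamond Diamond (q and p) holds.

For not p and Box Box not (q and not p):
s: not p is T, Box Box not (q and not p) is T. ✓
t: not p is F, Box Box not (q and not p) is T. ✗
u: not p is T, Box Box not (q and not p) is T. ✓
v: not p is F, Box Box not (q and not p) is F. ✗
w: not p is T, Box Box not (q and not p) is F. ✗
x: not p is F, Box Box not (q and not p) is F. ✗
— 2 worlds.
For not Diamond Diamond (q and p):
s: Diamond Diamond (q and p) is F. ✓
t: Diamond Diamond (q and p) is T. ✗
u: Diamond Diamond (q and p) is T. ✗
v: Diamond Diamond (q and p) is F. ✓
w: Diamond Diamond (q and p) is F. ✓
x: Diamond Diamond (q and p) is T. ✗
— 3 worlds.

2 and 3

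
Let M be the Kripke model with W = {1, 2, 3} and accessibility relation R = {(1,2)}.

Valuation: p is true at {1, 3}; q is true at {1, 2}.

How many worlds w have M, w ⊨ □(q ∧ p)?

2

1: successors {2}; q ∧ p there: 2:F. ✗
2: no successors, so □(q ∧ p) holds vacuously. ✓
3: no successors, so □(q ∧ p) holds vacuously. ✓
Satisfying worlds: {2, 3}.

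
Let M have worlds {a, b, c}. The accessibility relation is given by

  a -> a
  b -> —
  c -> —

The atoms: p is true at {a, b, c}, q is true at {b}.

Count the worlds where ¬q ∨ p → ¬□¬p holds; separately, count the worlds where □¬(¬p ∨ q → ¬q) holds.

1 and 2

For ¬q ∨ p → ¬□¬p:
a: ¬q ∨ p is T, ¬□¬p is T. ✓
b: ¬q ∨ p is T, ¬□¬p is F. ✗
c: ¬q ∨ p is T, ¬□¬p is F. ✗
— 1 world.
For □¬(¬p ∨ q → ¬q):
a: successors {a}; ¬(¬p ∨ q → ¬q) there: a:F. ✗
b: no successors, so □¬(¬p ∨ q → ¬q) holds vacuously. ✓
c: no successors, so □¬(¬p ∨ q → ¬q) holds vacuously. ✓
— 2 worlds.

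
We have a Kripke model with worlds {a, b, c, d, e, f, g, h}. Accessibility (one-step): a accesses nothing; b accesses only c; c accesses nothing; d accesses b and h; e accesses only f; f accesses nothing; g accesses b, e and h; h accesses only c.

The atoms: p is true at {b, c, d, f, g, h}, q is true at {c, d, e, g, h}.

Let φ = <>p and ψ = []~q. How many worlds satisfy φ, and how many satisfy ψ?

5 and 4

For <>p:
a: no successors, so <>p fails. ✗
b: successors {c}; p there: c:T. ✓
c: no successors, so <>p fails. ✗
d: successors {b, h}; p there: b:T, h:T. ✓
e: successors {f}; p there: f:T. ✓
f: no successors, so <>p fails. ✗
g: successors {b, e, h}; p there: b:T, e:F, h:T. ✓
h: successors {c}; p there: c:T. ✓
— 5 worlds.
For []~q:
a: no successors, so []~q holds vacuously. ✓
b: successors {c}; ~q there: c:F. ✗
c: no successors, so []~q holds vacuously. ✓
d: successors {b, h}; ~q there: b:T, h:F. ✗
e: successors {f}; ~q there: f:T. ✓
f: no successors, so []~q holds vacuously. ✓
g: successors {b, e, h}; ~q there: b:T, e:F, h:F. ✗
h: successors {c}; ~q there: c:F. ✗
— 4 worlds.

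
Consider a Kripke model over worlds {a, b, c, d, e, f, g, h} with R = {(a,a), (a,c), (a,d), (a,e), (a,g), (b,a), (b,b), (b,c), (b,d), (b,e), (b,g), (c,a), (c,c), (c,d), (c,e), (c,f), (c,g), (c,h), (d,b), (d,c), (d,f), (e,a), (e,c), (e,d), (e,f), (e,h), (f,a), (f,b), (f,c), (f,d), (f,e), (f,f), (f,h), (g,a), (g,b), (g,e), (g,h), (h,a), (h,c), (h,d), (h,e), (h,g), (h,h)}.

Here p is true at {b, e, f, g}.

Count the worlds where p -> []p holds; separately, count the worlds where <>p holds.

4 and 8

For p -> []p:
a: p is F, []p is F. ✓
b: p is T, []p is F. ✗
c: p is F, []p is F. ✓
d: p is F, []p is F. ✓
e: p is T, []p is F. ✗
f: p is T, []p is F. ✗
g: p is T, []p is F. ✗
h: p is F, []p is F. ✓
— 4 worlds.
For <>p:
a: successors {a, c, d, e, g}; p there: a:F, c:F, d:F, e:T, g:T. ✓
b: successors {a, b, c, d, e, g}; p there: a:F, b:T, c:F, d:F, e:T, g:T. ✓
c: successors {a, c, d, e, f, g, h}; p there: a:F, c:F, d:F, e:T, f:T, g:T, h:F. ✓
d: successors {b, c, f}; p there: b:T, c:F, f:T. ✓
e: successors {a, c, d, f, h}; p there: a:F, c:F, d:F, f:T, h:F. ✓
f: successors {a, b, c, d, e, f, h}; p there: a:F, b:T, c:F, d:F, e:T, f:T, h:F. ✓
g: successors {a, b, e, h}; p there: a:F, b:T, e:T, h:F. ✓
h: successors {a, c, d, e, g, h}; p there: a:F, c:F, d:F, e:T, g:T, h:F. ✓
— 8 worlds.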